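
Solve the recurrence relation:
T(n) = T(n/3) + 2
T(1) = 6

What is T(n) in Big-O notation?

Each step divides n by 3 and adds 2. After log_3(n) steps we reach T(1)=6. So T(n) = 2·log_3(n) + 6 = O(log n).

Answer: O(log n)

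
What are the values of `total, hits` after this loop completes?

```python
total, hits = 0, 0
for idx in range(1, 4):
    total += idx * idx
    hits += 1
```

Sum of squares and count
`total, hits` takes the values: (0, 0) → (1, 0) → (1, 1) → (5, 1) → (5, 2) → (14, 2) → (14, 3)

Answer: 14, 3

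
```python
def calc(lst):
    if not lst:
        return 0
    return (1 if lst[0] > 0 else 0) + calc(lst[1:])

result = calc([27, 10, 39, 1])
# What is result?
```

Count of positive elements in [27, 10, 39, 1] = 4

Answer: 4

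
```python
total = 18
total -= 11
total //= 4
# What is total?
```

Trace:
`total = 18` → total = 18
`total -= 11` → total = 7
`total //= 4` → total = 1
So total = 1

Answer: 1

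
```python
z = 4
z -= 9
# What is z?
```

Trace:
`z = 4` → z = 4
`z -= 9` → z = -5
So z = -5

Answer: -5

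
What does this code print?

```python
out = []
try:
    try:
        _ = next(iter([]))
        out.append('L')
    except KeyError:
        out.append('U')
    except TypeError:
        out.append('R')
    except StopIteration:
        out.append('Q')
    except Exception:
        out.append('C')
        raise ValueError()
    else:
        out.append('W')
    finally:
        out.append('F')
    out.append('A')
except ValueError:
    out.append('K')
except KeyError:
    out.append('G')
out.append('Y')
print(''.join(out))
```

Execution trace: 'Q' (inner except StopIteration) → 'F' (inner finally) → 'A' (try body, no exception) → 'Y' (after the try/except). Output: QFAY

Answer: QFAY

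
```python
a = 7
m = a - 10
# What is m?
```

Trace:
`a = 7` → a = 7
`m = a - 10` → m = -3
So m = -3

Answer: -3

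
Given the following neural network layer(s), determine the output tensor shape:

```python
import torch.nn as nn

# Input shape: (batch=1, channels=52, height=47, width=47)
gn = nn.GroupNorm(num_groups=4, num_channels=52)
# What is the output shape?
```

Input: (1, 52, 47, 47) -> Output: (1, 52, 47, 47)

Answer: (1, 52, 47, 47)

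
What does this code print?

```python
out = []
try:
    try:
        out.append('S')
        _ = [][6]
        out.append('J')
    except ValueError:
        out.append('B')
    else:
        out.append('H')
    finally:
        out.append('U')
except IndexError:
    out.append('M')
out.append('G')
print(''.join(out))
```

Execution trace: 'S' (try body) → 'U' (finally) → 'M' (outer except IndexError) → 'G' (after the try/except). Output: SUMG

Answer: SUMG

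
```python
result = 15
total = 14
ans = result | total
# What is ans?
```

Trace:
`result = 15` → result = 15
`total = 14` → total = 14
`ans = result | total` → ans = 15
So ans = 15

Answer: 15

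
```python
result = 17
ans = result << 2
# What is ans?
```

Trace:
`result = 17` → result = 17
`ans = result << 2` → ans = 68
So ans = 68

Answer: 68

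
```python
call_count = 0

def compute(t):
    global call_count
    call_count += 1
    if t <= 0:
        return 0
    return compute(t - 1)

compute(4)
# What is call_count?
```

Linear recursion stepping by 1: 5 calls from t=4 down to ≤0.

Answer: 5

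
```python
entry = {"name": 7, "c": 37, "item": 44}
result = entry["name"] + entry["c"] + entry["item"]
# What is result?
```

Trace:
`entry = {"name": 7, "c": 37, "item": 44}` → entry = {'name': 7, 'c': 37, 'item': 44}
`result = entry["name"] + entry["c"] + entry["item"]` → result = 88
So result = 88

Answer: 88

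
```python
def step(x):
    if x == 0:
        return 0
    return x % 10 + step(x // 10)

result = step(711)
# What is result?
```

Sum of digits of 711: 1 + 1 + 7 = 9

Answer: 9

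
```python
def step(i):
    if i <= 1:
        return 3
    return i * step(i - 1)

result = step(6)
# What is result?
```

step(6) = 6 * 5 * 4 * 3 * 2 * 3 = 2160

Answer: 2160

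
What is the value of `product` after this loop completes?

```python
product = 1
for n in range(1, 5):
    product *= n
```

4! = 24
`product` takes the values: 1 → 2 → 6 → 24

Answer: 24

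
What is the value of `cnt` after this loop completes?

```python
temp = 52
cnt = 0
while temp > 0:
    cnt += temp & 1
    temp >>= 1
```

Count set bits in 52 (binary: 0b110100)
`cnt` takes the values: 0 → 1 → 2 → 3

Answer: 3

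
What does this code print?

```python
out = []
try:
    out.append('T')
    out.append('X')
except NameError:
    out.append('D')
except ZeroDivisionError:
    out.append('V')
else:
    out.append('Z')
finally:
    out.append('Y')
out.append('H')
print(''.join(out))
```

Execution trace: 'T' (try body) → 'X' (try body, no exception) → 'Z' (else) → 'Y' (finally) → 'H' (after the try/except). Output: TXZYH

Answer: TXZYH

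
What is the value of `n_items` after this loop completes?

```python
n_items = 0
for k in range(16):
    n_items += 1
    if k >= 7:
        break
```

Loop breaks when k reaches 7, n_items is 8
`n_items` takes the values: 0 → 1 → 2 → 3 → 4 → 5 → 6 → 7 → 8

Answer: 8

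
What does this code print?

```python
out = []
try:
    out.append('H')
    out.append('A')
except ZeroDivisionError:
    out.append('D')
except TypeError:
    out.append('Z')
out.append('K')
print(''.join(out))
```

Execution trace: 'H' (try body) → 'A' (try body, no exception) → 'K' (after the try/except). Output: HAK

Answer: HAK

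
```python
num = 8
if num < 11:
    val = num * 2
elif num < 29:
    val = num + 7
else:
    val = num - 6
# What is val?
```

Trace:
`num = 8` → num = 8
`if num < 11: ...` → num < 11 is True → val = 16
So val = 16

Answer: 16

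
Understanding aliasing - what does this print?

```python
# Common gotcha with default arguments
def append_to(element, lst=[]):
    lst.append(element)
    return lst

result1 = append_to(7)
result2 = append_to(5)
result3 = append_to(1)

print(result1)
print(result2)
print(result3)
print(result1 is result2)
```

Key concept: mutable default argument gotcha.
Step by step:
`result1 = append_to(7)` → result1 = [7]
`result2 = append_to(5)` → result1 = [7, 5] (same object as result2); result2 = [7, 5] (same object as result1)
`result3 = append_to(1)` → result1 = [7, 5, 1] (same object as result2, result3); result2 = [7, 5, 1] (same object as result1, result3); result3 = [7, 5, 1] (same object as result1, result2)
`print(result1)` → prints [7, 5, 1]
`print(result2)` → prints [7, 5, 1]
`print(result3)` → prints [7, 5, 1]
`print(result1 is result2)` → prints True

Answer:
[7, 5, 1]
[7, 5, 1]
[7, 5, 1]
True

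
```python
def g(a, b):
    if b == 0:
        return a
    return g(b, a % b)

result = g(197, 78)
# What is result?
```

g(197, 78) -> g(78, 41) -> g(41, 37) -> g(37, 4) -> g(4, 1) -> g(1, 0) -> 1

Answer: 1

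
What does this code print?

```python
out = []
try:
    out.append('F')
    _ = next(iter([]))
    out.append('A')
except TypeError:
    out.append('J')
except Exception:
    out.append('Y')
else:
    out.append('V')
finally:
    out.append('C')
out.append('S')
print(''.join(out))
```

Execution trace: 'F' (try body) → 'Y' (except Exception) → 'C' (finally) → 'S' (after the try/except). Output: FYCS

Answer: FYCS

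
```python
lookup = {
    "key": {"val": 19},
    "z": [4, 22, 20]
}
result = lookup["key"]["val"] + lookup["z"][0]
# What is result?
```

Trace:
`lookup = { ...` → lookup = {'key': {'val': 19}, 'z': [4, 22, 20]}
`result = lookup["key"]["val"] + lookup["z"][0]` → result = 23
So result = 23

Answer: 23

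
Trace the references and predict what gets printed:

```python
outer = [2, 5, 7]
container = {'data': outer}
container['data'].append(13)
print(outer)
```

Key concept: dict holds reference to list.
Step by step:
`outer = [2, 5, 7]` → outer = [2, 5, 7]
`container = {'data': outer}` → container = {'data': [2, 5, 7]}
`container['data'].append(13)` → outer = [2, 5, 7, 13]; container = {'data': [2, 5, 7, 13]}
`print(outer)` → prints [2, 5, 7, 13]

Answer: [2, 5, 7, 13]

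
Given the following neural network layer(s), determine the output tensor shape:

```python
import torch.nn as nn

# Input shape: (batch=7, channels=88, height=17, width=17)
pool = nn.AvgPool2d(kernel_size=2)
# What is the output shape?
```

Input: (7, 88, 17, 17) -> Output: (7, 88, 8, 8)

Answer: (7, 88, 8, 8)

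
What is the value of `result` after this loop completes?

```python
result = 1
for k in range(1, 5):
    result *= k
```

4! = 24
`result` takes the values: 1 → 2 → 6 → 24

Answer: 24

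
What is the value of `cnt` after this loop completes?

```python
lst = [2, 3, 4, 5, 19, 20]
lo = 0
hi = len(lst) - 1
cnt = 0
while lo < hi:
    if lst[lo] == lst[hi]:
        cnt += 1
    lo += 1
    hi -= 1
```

Count matching pairs from ends
`cnt` takes the values: 0

Answer: 0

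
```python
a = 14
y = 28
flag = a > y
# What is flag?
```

Trace:
`a = 14` → a = 14
`y = 28` → y = 28
`flag = a > y` → flag = False
So flag = False

Answer: False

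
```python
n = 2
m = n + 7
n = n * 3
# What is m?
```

Trace:
`n = 2` → n = 2
`m = n + 7` → m = 9
`n = n * 3` → n = 6
So m = 9

Answer: 9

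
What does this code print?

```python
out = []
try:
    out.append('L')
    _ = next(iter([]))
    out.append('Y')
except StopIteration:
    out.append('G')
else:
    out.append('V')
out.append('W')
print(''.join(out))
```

Execution trace: 'L' (try body) → 'G' (except StopIteration) → 'W' (after the try/except). Output: LGW

Answer: LGW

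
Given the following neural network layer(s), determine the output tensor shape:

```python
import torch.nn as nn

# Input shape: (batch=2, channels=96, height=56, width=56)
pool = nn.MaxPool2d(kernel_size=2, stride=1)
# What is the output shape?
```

Input: (2, 96, 56, 56) -> Output: (2, 96, 55, 55)

Answer: (2, 96, 55, 55)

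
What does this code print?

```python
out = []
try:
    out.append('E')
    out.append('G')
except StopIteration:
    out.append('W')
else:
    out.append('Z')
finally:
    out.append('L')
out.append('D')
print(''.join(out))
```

Execution trace: 'E' (try body) → 'G' (try body, no exception) → 'Z' (else) → 'L' (finally) → 'D' (after the try/except). Output: EGZLD

Answer: EGZLD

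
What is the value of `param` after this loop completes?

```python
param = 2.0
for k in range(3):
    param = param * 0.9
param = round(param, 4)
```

Exponential decay: 2.0 * 0.9^3
`param` takes the values: 2.0 → 1.8 → 1.62 → 1.458

Answer: 1.458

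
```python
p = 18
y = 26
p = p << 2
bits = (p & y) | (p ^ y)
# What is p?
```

Trace:
`p = 18` → p = 18
`y = 26` → y = 26
`p = p << 2` → p = 72
`bits = (p & y) | (p ^ y)` → bits = 90
So p = 72

Answer: 72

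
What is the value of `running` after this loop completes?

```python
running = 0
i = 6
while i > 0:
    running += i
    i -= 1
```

Sum 6 down to 1
`running` takes the values: 0 → 6 → 11 → 15 → 18 → 20 → 21

Answer: 21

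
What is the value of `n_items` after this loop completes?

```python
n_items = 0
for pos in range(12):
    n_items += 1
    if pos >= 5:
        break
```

Loop breaks when pos reaches 5, n_items is 6
`n_items` takes the values: 0 → 1 → 2 → 3 → 4 → 5 → 6

Answer: 6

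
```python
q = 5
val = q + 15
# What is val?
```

Trace:
`q = 5` → q = 5
`val = q + 15` → val = 20
So val = 20

Answer: 20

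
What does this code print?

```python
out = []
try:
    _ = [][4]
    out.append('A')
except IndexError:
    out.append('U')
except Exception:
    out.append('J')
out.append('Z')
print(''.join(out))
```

Execution trace: 'U' (except IndexError) → 'Z' (after the try/except). Output: UZ

Answer: UZ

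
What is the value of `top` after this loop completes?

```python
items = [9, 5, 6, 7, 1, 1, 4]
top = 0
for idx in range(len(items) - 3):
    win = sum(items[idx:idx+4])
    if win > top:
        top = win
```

Max sum of 4-element window in [9, 5, 6, 7, 1, 1, 4]
`top` takes the values: 0 → 27

Answer: 27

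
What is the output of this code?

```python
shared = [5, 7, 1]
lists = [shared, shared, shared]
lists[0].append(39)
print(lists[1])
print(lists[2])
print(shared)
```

Key concept: list of same reference.
Step by step:
`shared = [5, 7, 1]` → shared = [5, 7, 1]
`lists = [shared, shared, shared]` → lists = [[5, 7, 1], [5, 7, 1], [5, 7, 1]]
`lists[0].append(39)` → shared = [5, 7, 1, 39]; lists = [[5, 7, 1, 39], [5, 7, 1, 39], [5, 7, 1, 39]]
`print(lists[1])` → prints [5, 7, 1, 39]
`print(lists[2])` → prints [5, 7, 1, 39]
`print(shared)` → prints [5, 7, 1, 39]

Answer:
[5, 7, 1, 39]
[5, 7, 1, 39]
[5, 7, 1, 39]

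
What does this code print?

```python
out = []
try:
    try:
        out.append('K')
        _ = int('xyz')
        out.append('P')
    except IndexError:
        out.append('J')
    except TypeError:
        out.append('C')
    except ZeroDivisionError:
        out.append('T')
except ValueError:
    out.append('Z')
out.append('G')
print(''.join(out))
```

Execution trace: 'K' (try body) → 'Z' (outer except ValueError) → 'G' (after the try/except). Output: KZG

Answer: KZG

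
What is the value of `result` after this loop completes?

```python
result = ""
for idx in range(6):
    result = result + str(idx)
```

Concatenate digits 0 to 5
`result` takes the values: "" → "0" → "01" → "012" → "0123" → "01234" → "012345"

Answer: "012345"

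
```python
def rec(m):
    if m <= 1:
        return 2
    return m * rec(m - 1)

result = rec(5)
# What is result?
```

rec(5) = 5 * 4 * 3 * 2 * 2 = 240

Answer: 240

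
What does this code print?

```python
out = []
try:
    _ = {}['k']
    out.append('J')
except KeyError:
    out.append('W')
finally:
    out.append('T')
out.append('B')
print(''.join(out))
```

Execution trace: 'W' (except KeyError) → 'T' (finally) → 'B' (after the try/except). Output: WTB

Answer: WTB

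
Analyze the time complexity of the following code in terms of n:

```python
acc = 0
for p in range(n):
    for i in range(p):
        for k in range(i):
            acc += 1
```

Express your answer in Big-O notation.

Each loop level contributes: n × n × n. Multiplying the contributions gives O(n^3).

Answer: O(n^3)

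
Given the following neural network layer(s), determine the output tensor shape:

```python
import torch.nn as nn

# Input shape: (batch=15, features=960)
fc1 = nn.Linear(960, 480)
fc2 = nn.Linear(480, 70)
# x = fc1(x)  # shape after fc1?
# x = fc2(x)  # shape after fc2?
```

Input: (15, 960) -> after fc1: (15, 480) -> Output: (15, 70)

Answer: (15, 70)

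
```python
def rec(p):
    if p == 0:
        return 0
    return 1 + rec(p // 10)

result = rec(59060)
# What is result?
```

Count of digits of 59060: 5

Answer: 5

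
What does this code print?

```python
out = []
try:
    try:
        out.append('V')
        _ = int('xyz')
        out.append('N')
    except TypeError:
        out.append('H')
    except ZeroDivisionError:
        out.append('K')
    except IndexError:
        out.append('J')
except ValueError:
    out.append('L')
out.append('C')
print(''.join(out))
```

Execution trace: 'V' (try body) → 'L' (outer except ValueError) → 'C' (after the try/except). Output: VLC

Answer: VLC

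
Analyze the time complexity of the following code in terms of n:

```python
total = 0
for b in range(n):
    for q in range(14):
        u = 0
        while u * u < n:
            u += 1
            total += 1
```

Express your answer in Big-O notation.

Each loop level contributes: n × 1 × √n. Multiplying the contributions gives O(n√n).

Answer: O(n√n)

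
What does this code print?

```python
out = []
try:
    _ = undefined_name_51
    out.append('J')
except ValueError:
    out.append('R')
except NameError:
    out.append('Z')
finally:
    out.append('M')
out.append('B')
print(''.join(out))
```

Execution trace: 'Z' (except NameError) → 'M' (finally) → 'B' (after the try/except). Output: ZMB

Answer: ZMB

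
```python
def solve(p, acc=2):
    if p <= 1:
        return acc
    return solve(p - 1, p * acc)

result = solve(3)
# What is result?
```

Accumulator trace (n, acc): (3, 2) -> (2, 6) -> (1, 12) -> return 12

Answer: 12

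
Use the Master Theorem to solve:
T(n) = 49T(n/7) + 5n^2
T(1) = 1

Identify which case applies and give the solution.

a=49, b=7, f(n)=5n^2. log_7(49) = 2. Since c=2 = 2, Case 2 applies: T(n) = Θ(n^log_b(a) · log n) = O(n^2 log n).

Answer: O(n^2 log n) - Case 2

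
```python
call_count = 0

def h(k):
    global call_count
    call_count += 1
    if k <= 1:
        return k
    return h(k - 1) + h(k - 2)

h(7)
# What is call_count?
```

Calls(k) = 1 + Calls(k-1) + Calls(k-2); Calls(0)=Calls(1)=1. For k=7 this gives 41.

Answer: 41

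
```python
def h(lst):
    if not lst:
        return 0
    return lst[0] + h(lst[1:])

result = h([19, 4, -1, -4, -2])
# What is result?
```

19 + 4 + (-1) + (-4) + (-2) + 0 = 16

Answer: 16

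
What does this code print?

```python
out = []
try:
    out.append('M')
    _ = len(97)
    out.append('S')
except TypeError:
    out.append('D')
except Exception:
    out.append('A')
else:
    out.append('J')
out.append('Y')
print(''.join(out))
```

Execution trace: 'M' (try body) → 'D' (except TypeError) → 'Y' (after the try/except). Output: MDY

Answer: MDY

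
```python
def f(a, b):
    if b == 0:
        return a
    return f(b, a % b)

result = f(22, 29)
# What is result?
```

f(22, 29) -> f(29, 22) -> f(22, 7) -> f(7, 1) -> f(1, 0) -> 1

Answer: 1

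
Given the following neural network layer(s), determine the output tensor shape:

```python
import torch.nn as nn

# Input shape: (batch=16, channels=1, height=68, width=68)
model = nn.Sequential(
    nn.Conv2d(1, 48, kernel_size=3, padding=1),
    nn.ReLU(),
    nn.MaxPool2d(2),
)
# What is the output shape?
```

Input: (16, 1, 68, 68) -> after Conv2d: (16, 48, 68, 68) -> after ReLU: (16, 48, 68, 68) -> Output: (16, 48, 34, 34)

Answer: (16, 48, 34, 34)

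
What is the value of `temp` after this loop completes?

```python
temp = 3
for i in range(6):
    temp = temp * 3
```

Multiply by 3, 6 times: 3 * 3^6 = 2187
`temp` takes the values: 3 → 9 → 27 → 81 → 243 → 729 → 2187

Answer: 2187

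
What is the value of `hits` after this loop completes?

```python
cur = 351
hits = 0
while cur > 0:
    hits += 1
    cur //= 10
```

Count digits by repeated division by 10
`hits` takes the values: 0 → 1 → 2 → 3

Answer: 3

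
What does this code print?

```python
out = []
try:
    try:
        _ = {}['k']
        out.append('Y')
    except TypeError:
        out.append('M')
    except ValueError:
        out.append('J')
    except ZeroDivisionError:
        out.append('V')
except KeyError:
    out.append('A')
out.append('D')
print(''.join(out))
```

Execution trace: 'A' (outer except KeyError) → 'D' (after the try/except). Output: AD

Answer: AD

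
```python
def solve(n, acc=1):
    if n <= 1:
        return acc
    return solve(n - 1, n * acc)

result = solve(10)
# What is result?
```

Accumulator trace (n, acc): (10, 1) -> (9, 10) -> (8, 90) -> (7, 720) -> (6, 5040) -> (5, 30240) -> (4, 151200) -> (3, 604800) -> (2, 1814400) -> (1, 3628800) -> return 3628800

Answer: 3628800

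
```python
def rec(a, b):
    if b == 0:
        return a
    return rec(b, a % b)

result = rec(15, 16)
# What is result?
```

rec(15, 16) -> rec(16, 15) -> rec(15, 1) -> rec(1, 0) -> 1

Answer: 1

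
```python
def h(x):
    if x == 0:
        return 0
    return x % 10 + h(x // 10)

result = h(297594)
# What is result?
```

Sum of digits of 297594: 4 + 9 + 5 + 7 + 9 + 2 = 36

Answer: 36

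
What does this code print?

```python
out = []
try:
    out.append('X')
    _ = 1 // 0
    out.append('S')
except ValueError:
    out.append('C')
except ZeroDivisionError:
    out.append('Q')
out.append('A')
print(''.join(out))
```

Execution trace: 'X' (try body) → 'Q' (except ZeroDivisionError) → 'A' (after the try/except). Output: XQA

Answer: XQA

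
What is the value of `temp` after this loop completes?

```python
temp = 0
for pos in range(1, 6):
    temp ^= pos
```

XOR of 1 to 5
`temp` takes the values: 0 → 1 → 3 → 0 → 4 → 1

Answer: 1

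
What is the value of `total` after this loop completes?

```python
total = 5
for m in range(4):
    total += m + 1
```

Start at 5, add 1 to 4 = 15
`total` takes the values: 5 → 6 → 8 → 11 → 15

Answer: 15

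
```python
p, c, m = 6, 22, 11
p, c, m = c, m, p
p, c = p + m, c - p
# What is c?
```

Trace:
`p, c, m = 6, 22, 11` → p = 6; c = 22; m = 11
`p, c, m = c, m, p` → p = 22; c = 11; m = 6
`p, c = p + m, c - p` → p = 28; c = -11
So c = -11

Answer: -11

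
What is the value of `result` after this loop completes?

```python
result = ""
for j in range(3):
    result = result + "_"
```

Repeat '_' 3 times
`result` takes the values: "" → "_" → "__" → "___"

Answer: "___"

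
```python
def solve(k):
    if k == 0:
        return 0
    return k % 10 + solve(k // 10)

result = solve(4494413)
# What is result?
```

Sum of digits of 4494413: 3 + 1 + 4 + 4 + 9 + 4 + 4 = 29

Answer: 29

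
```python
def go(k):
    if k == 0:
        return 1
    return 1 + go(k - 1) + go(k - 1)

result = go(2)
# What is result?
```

go(k) = 1 + 2·go(k-1), go(0)=1. Closed form: (1+1)·2^2 - 1 = 7.

Answer: 7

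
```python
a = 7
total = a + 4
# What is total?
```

Trace:
`a = 7` → a = 7
`total = a + 4` → total = 11
So total = 11

Answer: 11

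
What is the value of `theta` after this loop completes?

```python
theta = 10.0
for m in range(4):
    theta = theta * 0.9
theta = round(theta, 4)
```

Exponential decay: 10.0 * 0.9^4
`theta` takes the values: 10.0 → 9.0 → 8.1 → 7.29 → 6.561

Answer: 6.561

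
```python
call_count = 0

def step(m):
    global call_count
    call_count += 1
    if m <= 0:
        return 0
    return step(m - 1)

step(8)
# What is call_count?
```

Linear recursion stepping by 1: 9 calls from m=8 down to ≤0.

Answer: 9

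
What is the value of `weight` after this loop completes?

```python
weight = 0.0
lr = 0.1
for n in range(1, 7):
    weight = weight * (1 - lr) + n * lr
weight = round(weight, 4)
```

Moving average with lr=0.1
`weight` takes the values: 0.0 → 0.1 → 0.29 → 0.561 → 0.9049 → 1.31441 → 1.782969 → 1.783

Answer: 1.783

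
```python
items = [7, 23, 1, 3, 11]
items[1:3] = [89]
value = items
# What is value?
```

Trace:
`items = [7, 23, 1, 3, 11]` → items = [7, 23, 1, 3, 11]
`items[1:3] = [89]` → items = [7, 89, 3, 11]
`value = items` → value = [7, 89, 3, 11]
So value = [7, 89, 3, 11]

Answer: [7, 89, 3, 11]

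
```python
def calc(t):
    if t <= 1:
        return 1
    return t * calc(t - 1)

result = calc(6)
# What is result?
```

calc(6) = 6 * 5 * 4 * 3 * 2 * 1 = 720

Answer: 720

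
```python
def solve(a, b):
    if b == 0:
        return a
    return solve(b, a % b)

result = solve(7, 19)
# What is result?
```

solve(7, 19) -> solve(19, 7) -> solve(7, 5) -> solve(5, 2) -> solve(2, 1) -> solve(1, 0) -> 1

Answer: 1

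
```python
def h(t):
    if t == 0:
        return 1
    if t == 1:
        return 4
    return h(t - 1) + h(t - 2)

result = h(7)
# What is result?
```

Build up from base cases: h(0)=1, h(1)=4, h(2)=5, h(3)=9, h(4)=14, h(5)=23, h(6)=37, ..., h(7)=60

Answer: 60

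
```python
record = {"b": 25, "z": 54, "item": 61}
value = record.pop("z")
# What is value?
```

Trace:
`record = {"b": 25, "z": 54, "item": 61}` → record = {'b': 25, 'z': 54, 'item': 61}
`value = record.pop("z")` → record = {'b': 25, 'item': 61}; value = 54
So value = 54

Answer: 54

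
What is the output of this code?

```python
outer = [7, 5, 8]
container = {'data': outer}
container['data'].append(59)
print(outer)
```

Key concept: dict holds reference to list.
Step by step:
`outer = [7, 5, 8]` → outer = [7, 5, 8]
`container = {'data': outer}` → container = {'data': [7, 5, 8]}
`container['data'].append(59)` → outer = [7, 5, 8, 59]; container = {'data': [7, 5, 8, 59]}
`print(outer)` → prints [7, 5, 8, 59]

Answer: [7, 5, 8, 59]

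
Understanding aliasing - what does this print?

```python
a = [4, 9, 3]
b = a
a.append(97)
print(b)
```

Key concept: basic list aliasing.
Step by step:
`a = [4, 9, 3]` → a = [4, 9, 3]
`b = a` → b = [4, 9, 3] (same object as a)
`a.append(97)` → a = [4, 9, 3, 97] (same object as b); b = [4, 9, 3, 97] (same object as a)
`print(b)` → prints [4, 9, 3, 97]

Answer: [4, 9, 3, 97]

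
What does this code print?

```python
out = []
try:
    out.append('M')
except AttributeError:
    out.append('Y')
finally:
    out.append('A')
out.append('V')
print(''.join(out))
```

Execution trace: 'M' (try body, no exception) → 'A' (finally) → 'V' (after the try/except). Output: MAV

Answer: MAV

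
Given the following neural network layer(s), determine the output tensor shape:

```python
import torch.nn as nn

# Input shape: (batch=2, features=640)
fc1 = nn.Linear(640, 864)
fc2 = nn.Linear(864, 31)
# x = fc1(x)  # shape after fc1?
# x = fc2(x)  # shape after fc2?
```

Input: (2, 640) -> after fc1: (2, 864) -> Output: (2, 31)

Answer: (2, 31)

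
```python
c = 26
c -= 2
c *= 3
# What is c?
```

Trace:
`c = 26` → c = 26
`c -= 2` → c = 24
`c *= 3` → c = 72
So c = 72

Answer: 72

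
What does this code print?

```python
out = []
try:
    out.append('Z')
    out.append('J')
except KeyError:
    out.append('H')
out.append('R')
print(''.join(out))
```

Execution trace: 'Z' (try body) → 'J' (try body, no exception) → 'R' (after the try/except). Output: ZJR

Answer: ZJR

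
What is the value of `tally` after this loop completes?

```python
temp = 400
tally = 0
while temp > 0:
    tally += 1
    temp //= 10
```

Count digits by repeated division by 10
`tally` takes the values: 0 → 1 → 2 → 3

Answer: 3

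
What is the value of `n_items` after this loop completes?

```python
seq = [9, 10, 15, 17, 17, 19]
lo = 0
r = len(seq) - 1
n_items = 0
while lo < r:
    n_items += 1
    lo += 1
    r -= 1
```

Iterations until pointers meet (list length 6)
`n_items` takes the values: 0 → 1 → 2 → 3

Answer: 3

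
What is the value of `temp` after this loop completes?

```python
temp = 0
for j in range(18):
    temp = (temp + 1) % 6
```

Increment mod 6, 18 times = 0
`temp` takes the values: 0 → 1 → 2 → 3 → 4 → 5 → 0 → 1 → 2 → 3 → 4 → 5 → 0 → 1 → 2 → 3 → 4 → 5 → 0

Answer: 0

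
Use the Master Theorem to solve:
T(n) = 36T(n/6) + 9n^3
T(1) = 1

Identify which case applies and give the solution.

a=36, b=6, f(n)=9n^3. log_6(36) = 2. Since c=3 > 2 and the regularity condition holds (36(n/6)^3 = (36/6^3)n^3 with 36/6^3 < 1), Case 3 applies: T(n) = Θ(f(n)) = O(n^3).

Answer: O(n^3) - Case 3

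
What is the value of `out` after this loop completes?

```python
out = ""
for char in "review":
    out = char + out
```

Reverse 'review'
`out` takes the values: "" → "r" → "er" → "ver" → "iver" → "eiver" → "weiver"

Answer: "weiver"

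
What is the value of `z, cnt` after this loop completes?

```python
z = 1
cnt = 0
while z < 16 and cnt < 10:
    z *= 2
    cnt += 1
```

Double until >= 16 or 10 iterations
`z, cnt` takes the values: (1, 0) → (2, 0) → (2, 1) → (4, 1) → (4, 2) → (8, 2) → (8, 3) → (16, 3) → (16, 4)

Answer: 16, 4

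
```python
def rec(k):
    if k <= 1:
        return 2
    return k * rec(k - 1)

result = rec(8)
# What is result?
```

rec(8) = 8 * 7 * 6 * 5 * 4 * 3 * 2 * 2 = 80640

Answer: 80640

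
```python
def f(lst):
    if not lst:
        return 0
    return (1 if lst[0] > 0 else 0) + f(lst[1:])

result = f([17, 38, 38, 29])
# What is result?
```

Count of positive elements in [17, 38, 38, 29] = 4

Answer: 4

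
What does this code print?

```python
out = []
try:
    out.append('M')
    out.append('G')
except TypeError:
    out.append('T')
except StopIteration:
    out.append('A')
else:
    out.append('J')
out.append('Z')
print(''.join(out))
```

Execution trace: 'M' (try body) → 'G' (try body, no exception) → 'J' (else) → 'Z' (after the try/except). Output: MGJZ

Answer: MGJZ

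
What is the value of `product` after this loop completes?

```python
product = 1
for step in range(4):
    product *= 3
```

3^4 = 81
`product` takes the values: 1 → 3 → 9 → 27 → 81

Answer: 81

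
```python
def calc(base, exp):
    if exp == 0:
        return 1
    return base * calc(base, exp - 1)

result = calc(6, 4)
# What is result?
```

calc(6, 4) = 6 * 6 * 6 * 6 = 1296

Answer: 1296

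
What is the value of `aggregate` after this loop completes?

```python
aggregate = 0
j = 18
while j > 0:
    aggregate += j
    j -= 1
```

Sum 18 down to 1
`aggregate` takes the values: 0 → 18 → 35 → 51 → 66 → 80 → 93 → 105 → 116 → 126 → 135 → 143 → 150 → 156 → 161 → 165 → 168 → 170 → 171

Answer: 171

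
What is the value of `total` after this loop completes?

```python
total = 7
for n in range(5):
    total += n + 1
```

Start at 7, add 1 to 5 = 22
`total` takes the values: 7 → 8 → 10 → 13 → 17 → 22

Answer: 22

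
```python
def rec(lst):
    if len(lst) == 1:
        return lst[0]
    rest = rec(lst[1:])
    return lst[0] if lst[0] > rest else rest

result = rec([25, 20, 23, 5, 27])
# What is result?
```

Recursive max over [25, 20, 23, 5, 27] = 27

Answer: 27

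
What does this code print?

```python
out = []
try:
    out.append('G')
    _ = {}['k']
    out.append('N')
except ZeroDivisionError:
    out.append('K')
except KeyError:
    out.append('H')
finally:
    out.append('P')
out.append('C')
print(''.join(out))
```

Execution trace: 'G' (try body) → 'H' (except KeyError) → 'P' (finally) → 'C' (after the try/except). Output: GHPC

Answer: GHPC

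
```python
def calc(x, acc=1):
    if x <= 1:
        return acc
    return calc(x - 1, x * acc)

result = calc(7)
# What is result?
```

Accumulator trace (n, acc): (7, 1) -> (6, 7) -> (5, 42) -> (4, 210) -> (3, 840) -> (2, 2520) -> (1, 5040) -> return 5040

Answer: 5040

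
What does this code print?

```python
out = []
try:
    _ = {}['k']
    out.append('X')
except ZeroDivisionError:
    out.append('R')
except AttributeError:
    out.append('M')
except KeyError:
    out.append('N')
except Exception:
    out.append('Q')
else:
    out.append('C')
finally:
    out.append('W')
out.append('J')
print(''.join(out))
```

Execution trace: 'N' (except KeyError) → 'W' (finally) → 'J' (after the try/except). Output: NWJ

Answer: NWJ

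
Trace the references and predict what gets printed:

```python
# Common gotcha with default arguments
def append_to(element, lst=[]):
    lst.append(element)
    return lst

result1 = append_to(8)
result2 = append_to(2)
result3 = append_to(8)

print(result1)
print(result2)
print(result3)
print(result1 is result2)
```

Key concept: mutable default argument gotcha.
Step by step:
`result1 = append_to(8)` → result1 = [8]
`result2 = append_to(2)` → result1 = [8, 2] (same object as result2); result2 = [8, 2] (same object as result1)
`result3 = append_to(8)` → result1 = [8, 2, 8] (same object as result2, result3); result2 = [8, 2, 8] (same object as result1, result3); result3 = [8, 2, 8] (same object as result1, result2)
`print(result1)` → prints [8, 2, 8]
`print(result2)` → prints [8, 2, 8]
`print(result3)` → prints [8, 2, 8]
`print(result1 is result2)` → prints True

Answer:
[8, 2, 8]
[8, 2, 8]
[8, 2, 8]
True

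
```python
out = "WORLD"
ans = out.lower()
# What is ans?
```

Trace:
`out = "WORLD"` → out = 'WORLD'
`ans = out.lower()` → ans = 'world'
So ans = 'world'

Answer: 'world'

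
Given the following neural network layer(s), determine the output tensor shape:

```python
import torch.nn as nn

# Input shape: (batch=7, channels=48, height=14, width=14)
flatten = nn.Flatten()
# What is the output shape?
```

Input: (7, 48, 14, 14) -> Output: (7, 9408)

Answer: (7, 9408)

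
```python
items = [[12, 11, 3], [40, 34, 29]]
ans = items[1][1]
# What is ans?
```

Trace:
`items = [[12, 11, 3], [40, 34, 29]]` → items = [[12, 11, 3], [40, 34, 29]]
`ans = items[1][1]` → ans = 34
So ans = 34

Answer: 34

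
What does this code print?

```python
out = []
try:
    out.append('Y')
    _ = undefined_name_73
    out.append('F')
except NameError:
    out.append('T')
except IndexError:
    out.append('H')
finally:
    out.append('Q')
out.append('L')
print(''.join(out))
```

Execution trace: 'Y' (try body) → 'T' (except NameError) → 'Q' (finally) → 'L' (after the try/except). Output: YTQL

Answer: YTQL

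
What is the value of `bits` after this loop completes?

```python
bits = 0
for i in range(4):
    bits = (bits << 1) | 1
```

Build 4 consecutive 1-bits: 0b1111
`bits` takes the values: 0 → 1 → 3 → 7 → 15

Answer: 15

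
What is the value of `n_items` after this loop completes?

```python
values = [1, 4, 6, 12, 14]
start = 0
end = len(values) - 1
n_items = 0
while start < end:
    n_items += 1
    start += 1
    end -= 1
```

Iterations until pointers meet (list length 5)
`n_items` takes the values: 0 → 1 → 2

Answer: 2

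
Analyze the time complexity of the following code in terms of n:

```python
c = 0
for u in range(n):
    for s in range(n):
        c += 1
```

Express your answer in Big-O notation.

Each loop level contributes: n × n. Multiplying the contributions gives O(n^2).

Answer: O(n^2)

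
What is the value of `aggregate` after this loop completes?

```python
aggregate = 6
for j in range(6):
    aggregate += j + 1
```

Start at 6, add 1 to 6 = 27
`aggregate` takes the values: 6 → 7 → 9 → 12 → 16 → 21 → 27

Answer: 27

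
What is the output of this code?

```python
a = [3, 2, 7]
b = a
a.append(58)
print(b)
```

Key concept: basic list aliasing.
Step by step:
`a = [3, 2, 7]` → a = [3, 2, 7]
`b = a` → b = [3, 2, 7] (same object as a)
`a.append(58)` → a = [3, 2, 7, 58] (same object as b); b = [3, 2, 7, 58] (same object as a)
`print(b)` → prints [3, 2, 7, 58]

Answer: [3, 2, 7, 58]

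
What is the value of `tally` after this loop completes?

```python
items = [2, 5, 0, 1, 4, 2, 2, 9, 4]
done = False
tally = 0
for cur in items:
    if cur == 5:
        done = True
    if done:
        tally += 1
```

Count elements after first 5 in [2, 5, 0, 1, 4, 2, 2, 9, 4]
`tally` takes the values: 0 → 1 → 2 → 3 → 4 → 5 → 6 → 7 → 8

Answer: 8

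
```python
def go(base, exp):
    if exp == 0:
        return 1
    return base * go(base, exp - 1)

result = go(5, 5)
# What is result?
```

go(5, 5) = 5 * 5 * 5 * 5 * 5 = 3125

Answer: 3125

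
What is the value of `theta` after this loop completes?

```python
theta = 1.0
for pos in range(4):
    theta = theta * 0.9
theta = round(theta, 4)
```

Exponential decay: 1.0 * 0.9^4
`theta` takes the values: 1.0 → 0.9 → 0.81 → 0.729 → 0.6561

Answer: 0.6561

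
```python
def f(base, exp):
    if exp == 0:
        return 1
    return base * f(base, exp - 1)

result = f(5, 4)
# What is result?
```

f(5, 4) = 5 * 5 * 5 * 5 = 625

Answer: 625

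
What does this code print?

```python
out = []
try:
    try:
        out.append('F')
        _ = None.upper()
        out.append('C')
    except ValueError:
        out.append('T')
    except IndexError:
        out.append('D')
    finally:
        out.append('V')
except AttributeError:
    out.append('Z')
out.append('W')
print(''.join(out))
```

Execution trace: 'F' (inner try body) → 'V' (inner finally) → 'Z' (outer except AttributeError) → 'W' (after the try/except). Output: FVZW

Answer: FVZW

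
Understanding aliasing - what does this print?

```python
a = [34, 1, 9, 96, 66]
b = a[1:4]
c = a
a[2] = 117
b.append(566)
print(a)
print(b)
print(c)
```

Key concept: slice vs alias.
Step by step:
`a = [34, 1, 9, 96, 66]` → a = [34, 1, 9, 96, 66]
`b = a[1:4]` → b = [1, 9, 96]
`c = a` → c = [34, 1, 9, 96, 66] (same object as a)
`a[2] = 117` → a = [34, 1, 117, 96, 66] (same object as c); c = [34, 1, 117, 96, 66] (same object as a)
`b.append(566)` → b = [1, 9, 96, 566]
`print(a)` → prints [34, 1, 117, 96, 66]
`print(b)` → prints [1, 9, 96, 566]
`print(c)` → prints [34, 1, 117, 96, 66]

Answer:
[34, 1, 117, 96, 66]
[1, 9, 96, 566]
[34, 1, 117, 96, 66]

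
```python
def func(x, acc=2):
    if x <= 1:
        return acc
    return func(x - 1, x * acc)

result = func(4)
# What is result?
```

Accumulator trace (n, acc): (4, 2) -> (3, 8) -> (2, 24) -> (1, 48) -> return 48

Answer: 48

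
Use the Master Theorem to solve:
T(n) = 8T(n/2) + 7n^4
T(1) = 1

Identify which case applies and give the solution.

a=8, b=2, f(n)=7n^4. log_2(8) = 3. Since c=4 > 3 and the regularity condition holds (8(n/2)^4 = (8/2^4)n^4 with 8/2^4 < 1), Case 3 applies: T(n) = Θ(f(n)) = O(n^4).

Answer: O(n^4) - Case 3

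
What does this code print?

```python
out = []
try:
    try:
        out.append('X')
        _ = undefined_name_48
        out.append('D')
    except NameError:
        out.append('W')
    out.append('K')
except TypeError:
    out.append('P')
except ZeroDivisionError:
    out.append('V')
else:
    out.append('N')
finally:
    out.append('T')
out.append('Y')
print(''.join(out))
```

Execution trace: 'X' (inner try body) → 'W' (inner except NameError) → 'K' (try body, no exception) → 'N' (else) → 'T' (finally) → 'Y' (after the try/except). Output: XWKNTY

Answer: XWKNTY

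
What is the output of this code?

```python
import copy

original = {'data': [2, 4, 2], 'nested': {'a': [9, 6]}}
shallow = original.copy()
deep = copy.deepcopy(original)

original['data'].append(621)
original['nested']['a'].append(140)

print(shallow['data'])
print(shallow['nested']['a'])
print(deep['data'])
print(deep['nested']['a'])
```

Key concept: comparing shallow vs deep copy.
Step by step:
`original = {'data': [2, 4, 2], 'nested': {'a': [9, 6]}}` → original = {'data': [2, 4, 2], 'nested': {'a': [9, 6]}}
`shallow = original.copy()` → shallow = {'data': [2, 4, 2], 'nested': {'a': [9, 6]}}
`deep = copy.deepcopy(original)` → deep = {'data': [2, 4, 2], 'nested': {'a': [9, 6]}}
`original['data'].append(621)` → original = {'data': [2, 4, 2, 621], 'nested': {'a': [9, 6]}}; shallow = {'data': [2, 4, 2, 621], 'nested': {'a': [9, 6]}}
`original['nested']['a'].append(140)` → original = {'data': [2, 4, 2, 621], 'nested': {'a': [9, 6, 140]}}; shallow = {'data': [2, 4, 2, 621], 'nested': {'a': [9, 6, 140]}}
`print(shallow['data'])` → prints [2, 4, 2, 621]
`print(shallow['nested']['a'])` → prints [9, 6, 140]
`print(deep['data'])` → prints [2, 4, 2]
`print(deep['nested']['a'])` → prints [9, 6]

Answer:
[2, 4, 2, 621]
[9, 6, 140]
[2, 4, 2]
[9, 6]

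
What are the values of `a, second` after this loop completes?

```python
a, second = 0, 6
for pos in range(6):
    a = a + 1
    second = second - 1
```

a goes 0→6, second goes 6→0
`a, second` takes the values: (0, 6) → (1, 6) → (1, 5) → (2, 5) → (2, 4) → (3, 4) → (3, 3) → (4, 3) → (4, 2) → (5, 2) → (5, 1) → (6, 1) → (6, 0)

Answer: 6, 0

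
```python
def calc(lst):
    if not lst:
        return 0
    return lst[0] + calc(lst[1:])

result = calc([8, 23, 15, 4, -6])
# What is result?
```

8 + 23 + 15 + 4 + (-6) + 0 = 44

Answer: 44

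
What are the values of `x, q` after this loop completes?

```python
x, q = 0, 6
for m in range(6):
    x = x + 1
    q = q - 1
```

x goes 0→6, q goes 6→0
`x, q` takes the values: (0, 6) → (1, 6) → (1, 5) → (2, 5) → (2, 4) → (3, 4) → (3, 3) → (4, 3) → (4, 2) → (5, 2) → (5, 1) → (6, 1) → (6, 0)

Answer: 6, 0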